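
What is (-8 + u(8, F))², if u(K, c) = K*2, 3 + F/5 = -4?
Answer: 64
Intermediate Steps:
F = -35 (F = -15 + 5*(-4) = -15 - 20 = -35)
u(K, c) = 2*K
(-8 + u(8, F))² = (-8 + 2*8)² = (-8 + 16)² = 8² = 64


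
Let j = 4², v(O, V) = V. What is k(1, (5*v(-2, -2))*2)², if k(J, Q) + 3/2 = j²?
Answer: 259081/4 ≈ 64770.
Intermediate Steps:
j = 16
k(J, Q) = 509/2 (k(J, Q) = -3/2 + 16² = -3/2 + 256 = 509/2)
k(1, (5*v(-2, -2))*2)² = (509/2)² = 259081/4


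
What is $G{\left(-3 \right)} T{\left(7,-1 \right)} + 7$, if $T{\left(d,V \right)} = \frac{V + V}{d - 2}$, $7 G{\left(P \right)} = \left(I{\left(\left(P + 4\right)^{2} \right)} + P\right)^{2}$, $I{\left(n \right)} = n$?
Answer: $\frac{237}{35} \approx 6.7714$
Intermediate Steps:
$G{\left(P \right)} = \frac{\left(P + \left(4 + P\right)^{2}\right)^{2}}{7}$ ($G{\left(P \right)} = \frac{\left(\left(P + 4\right)^{2} + P\right)^{2}}{7} = \frac{\left(\left(4 + P\right)^{2} + P\right)^{2}}{7} = \frac{\left(P + \left(4 + P\right)^{2}\right)^{2}}{7}$)
$T{\left(d,V \right)} = \frac{2 V}{-2 + d}$
$G{\left(-3 \right)} T{\left(7,-1 \right)} + 7 = \frac{\left(-3 + \left(4 - 3\right)^{2}\right)^{2}}{7} \cdot 2 \left(-1\right) \frac{1}{-2 + 7} + 7 = \frac{\left(-3 + 1^{2}\right)^{2}}{7} \cdot 2 \left(-1\right) \frac{1}{5} + 7 = \frac{\left(-3 + 1\right)^{2}}{7} \cdot 2 \left(-1\right) \frac{1}{5} + 7 = \frac{\left(-2\right)^{2}}{7} \left(- \frac{2}{5}\right) + 7 = \frac{1}{7} \cdot 4 \left(- \frac{2}{5}\right) + 7 = \frac{4}{7} \left(- \frac{2}{5}\right) + 7 = - \frac{8}{35} + 7 = \frac{237}{35}$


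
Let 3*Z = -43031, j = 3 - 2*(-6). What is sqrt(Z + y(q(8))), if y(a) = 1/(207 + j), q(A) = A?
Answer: I*sqrt(78545894)/74 ≈ 119.77*I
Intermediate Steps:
j = 15 (j = 3 + 12 = 15)
y(a) = 1/222 (y(a) = 1/(207 + 15) = 1/222)
Z = -43031/3 (Z = (1/3)*(-43031) = -43031/3 ≈ -14344.)
sqrt(Z + y(q(8))) = sqrt(-43031/3 + 1/222) = sqrt(-1061431/74) = I*sqrt(78545894)/74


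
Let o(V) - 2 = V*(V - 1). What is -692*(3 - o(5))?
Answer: 13148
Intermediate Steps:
o(V) = 2 + V*(-1 + V) (o(V) = 2 + V*(V - 1) = 2 + V*(-1 + V))
-692*(3 - o(5)) = -692*(3 - (2 + 5**2 - 1*5)) = -692*(3 - (2 + 25 - 5)) = -692*(3 - 1*22) = -692*(3 - 22) = -692*(-19) = -1*(-13148) = 13148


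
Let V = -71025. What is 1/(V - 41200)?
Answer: -1/112225 ≈ -8.9107e-6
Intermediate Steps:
1/(V - 41200) = 1/(-71025 - 41200) = 1/(-112225) = -1/112225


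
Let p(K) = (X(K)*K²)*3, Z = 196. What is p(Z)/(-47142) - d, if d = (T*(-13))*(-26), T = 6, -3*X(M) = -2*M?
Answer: -55331524/23571 ≈ -2347.4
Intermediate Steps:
X(M) = 2*M/3 (X(M) = -(-2)*M/3 = 2*M/3)
p(K) = 2*K³ (p(K) = ((2*K/3)*K²)*3 = (2*K³/3)*3 = 2*K³)
d = 2028 (d = (6*(-13))*(-26) = -78*(-26) = 2028)
p(Z)/(-47142) - d = (2*196³)/(-47142) - 1*2028 = (2*7529536)*(-1/47142) - 2028 = 15059072*(-1/47142) - 2028 = -7529536/23571 - 2028 = -55331524/23571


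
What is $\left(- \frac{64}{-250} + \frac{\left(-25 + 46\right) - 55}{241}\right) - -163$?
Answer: $\frac{4913837}{30125} \approx 163.11$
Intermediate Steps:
$\left(- \frac{64}{-250} + \frac{\left(-25 + 46\right) - 55}{241}\right) - -163 = \left(\left(-64\right) \left(- \frac{1}{250}\right) + \left(21 - 55\right) \frac{1}{241}\right) + 163 = \left(\frac{32}{125} - \frac{34}{241}\right) + 163 = \frac{3462}{30125} + 163 = \frac{4913837}{30125}$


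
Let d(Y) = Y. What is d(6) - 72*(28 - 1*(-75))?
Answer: -7410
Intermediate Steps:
d(6) - 72*(28 - 1*(-75)) = 6 - 72*(28 - 1*(-75)) = 6 - 72*(28 + 75) = 6 - 72*103 = 6 - 7416 = -7410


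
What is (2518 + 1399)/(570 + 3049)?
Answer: 3917/3619 ≈ 1.0823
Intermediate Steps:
(2518 + 1399)/(570 + 3049) = 3917/3619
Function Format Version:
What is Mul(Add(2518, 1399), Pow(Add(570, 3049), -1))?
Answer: Rational(3917, 3619) ≈ 1.0823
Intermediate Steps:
Mul(Add(2518, 1399), Pow(Add(570, 3049), -1)) = Mul(3917, Pow(3619, -1)) = Mul(3917, Rational(1, 3619)) = Rational(3917, 3619)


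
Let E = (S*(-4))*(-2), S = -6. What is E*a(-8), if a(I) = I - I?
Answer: 0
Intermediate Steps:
E = -48 (E = -6*(-4)*(-2) = 24*(-2) = -48)
a(I) = 0
E*a(-8) = -48*0 = 0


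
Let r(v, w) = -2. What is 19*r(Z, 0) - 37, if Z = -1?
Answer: -75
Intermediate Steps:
19*r(Z, 0) - 37 = 19*(-2) - 37 = -38 - 37 = -75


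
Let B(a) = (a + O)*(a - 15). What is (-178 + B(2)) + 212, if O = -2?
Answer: 34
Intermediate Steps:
B(a) = (-15 + a)*(-2 + a) (B(a) = (a - 2)*(a - 15) = (-2 + a)*(-15 + a) = (-15 + a)*(-2 + a))
(-178 + B(2)) + 212 = (-178 + (30 + 2² - 17*2)) + 212 = (-178 + (30 + 4 - 34)) + 212 = (-178 + 0) + 212 = -178 + 212 = 34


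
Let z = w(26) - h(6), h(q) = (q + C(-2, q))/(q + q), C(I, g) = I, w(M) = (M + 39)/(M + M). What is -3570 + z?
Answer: -42829/12 ≈ -3569.1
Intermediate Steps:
w(M) = (39 + M)/(2*M) (w(M) = (39 + M)/((2*M)) = (39 + M)*(1/(2*M)) = (39 + M)/(2*M))
h(q) = (-2 + q)/(2*q) (h(q) = (q - 2)/(q + q) = (-2 + q)/((2*q)) = (-2 + q)*(1/(2*q)) = (-2 + q)/(2*q))
z = 11/12 (z = (½)*(39 + 26)/26 - (-2 + 6)/(2*6) = (½)*(1/26)*65 - 4/(2*6) = 5/4 - 1*⅓ = 5/4 - ⅓ = 11/12 ≈ 0.91667)
-3570 + z = -3570 + 11/12 = -42829/12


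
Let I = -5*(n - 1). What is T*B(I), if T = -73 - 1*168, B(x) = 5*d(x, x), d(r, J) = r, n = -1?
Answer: -12050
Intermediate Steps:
I = 10 (I = -5*(-1 - 1) = -5*(-2) = 10)
B(x) = 5*x
T = -241 (T = -73 - 168 = -241)
T*B(I) = -1205*10 = -241*50 = -12050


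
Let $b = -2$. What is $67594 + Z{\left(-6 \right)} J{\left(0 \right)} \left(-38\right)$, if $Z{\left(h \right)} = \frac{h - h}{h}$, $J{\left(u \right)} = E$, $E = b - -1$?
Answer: $67594$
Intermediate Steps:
$E = -1$ ($E = -2 - -1 = -2 + 1 = -1$)
$J{\left(u \right)} = -1$
$Z{\left(h \right)} = 0$ ($Z{\left(h \right)} = \frac{0}{h} = 0$)
$67594 + Z{\left(-6 \right)} J{\left(0 \right)} \left(-38\right) = 67594 + 0 \left(-1\right) \left(-38\right) = 67594 + 0 \left(-38\right) = 67594 + 0 = 67594$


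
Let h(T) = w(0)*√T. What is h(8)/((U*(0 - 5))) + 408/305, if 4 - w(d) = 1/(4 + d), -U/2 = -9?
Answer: 408/305 - √2/12 ≈ 1.2199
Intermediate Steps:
U = 18 (U = -2*(-9) = 18)
w(d) = 4 - 1/(4 + d)
h(T) = 15*√T/4 (h(T) = ((15 + 4*0)/(4 + 0))*√T = ((15 + 0)/4)*√T = ((¼)*15)*√T = 15*√T/4)
h(8)/((U*(0 - 5))) + 408/305 = (15*√8/4)/((18*(0 - 5))) + 408/305 = (15*(2*√2)/4)/((18*(-5))) + 408*(1/305) = (15*√2/2)/(-90) + 408/305 = (15*√2/2)*(-1/90) + 408/305 = -√2/12 + 408/305 = 408/305 - √2/12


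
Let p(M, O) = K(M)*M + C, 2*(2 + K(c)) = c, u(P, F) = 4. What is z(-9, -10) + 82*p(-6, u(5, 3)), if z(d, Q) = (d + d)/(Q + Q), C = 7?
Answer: 30349/10 ≈ 3034.9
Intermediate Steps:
K(c) = -2 + c/2
p(M, O) = 7 + M*(-2 + M/2) (p(M, O) = (-2 + M/2)*M + 7 = M*(-2 + M/2) + 7 = 7 + M*(-2 + M/2))
z(d, Q) = d/Q (z(d, Q) = (2*d)/((2*Q)) = (2*d)*(1/(2*Q)) = d/Q)
z(-9, -10) + 82*p(-6, u(5, 3)) = -9/(-10) + 82*(7 + (1/2)*(-6)*(-4 - 6)) = -9*(-1/10) + 82*(7 + (1/2)*(-6)*(-10)) = 9/10 + 82*(7 + 30) = 9/10 + 82*37 = 9/10 + 3034 = 30349/10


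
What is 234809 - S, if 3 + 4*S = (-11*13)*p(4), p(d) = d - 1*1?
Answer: 234917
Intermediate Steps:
p(d) = -1 + d (p(d) = d - 1 = -1 + d)
S = -108 (S = -¾ + ((-11*13)*(-1 + 4))/4 = -¾ + (-143*3)/4 = -¾ + (¼)*(-429) = -¾ - 429/4 = -108)
234809 - S = 234809 - 1*(-108) = 234809 + 108 = 234917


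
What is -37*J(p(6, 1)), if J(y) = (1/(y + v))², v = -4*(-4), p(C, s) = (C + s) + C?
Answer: -37/841 ≈ -0.043995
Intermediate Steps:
p(C, s) = s + 2*C
v = 16
J(y) = (16 + y)⁻² (J(y) = (1/(y + 16))² = (1/(16 + y))² = (16 + y)⁻²)
-37*J(p(6, 1)) = -37/(16 + (1 + 2*6))² = -37/(16 + (1 + 12))² = -37/(16 + 13)² = -37/29² = -37*1/841 = -37/841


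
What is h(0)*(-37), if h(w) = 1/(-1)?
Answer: 37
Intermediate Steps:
h(w) = -1
h(0)*(-37) = -1*(-37) = 37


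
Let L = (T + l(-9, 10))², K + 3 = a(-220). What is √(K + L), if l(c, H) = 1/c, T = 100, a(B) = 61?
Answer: √812899/9 ≈ 100.18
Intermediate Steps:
K = 58 (K = -3 + 61 = 58)
L = 808201/81 (L = (100 + 1/(-9))² = (100 - ⅑)² = (899/9)² = 808201/81 ≈ 9977.8)
√(K + L) = √(58 + 808201/81) = √(812899/81) = √812899/9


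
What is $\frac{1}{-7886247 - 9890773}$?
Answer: $- \frac{1}{17777020} \approx -5.6252 \cdot 10^{-8}$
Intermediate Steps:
$\frac{1}{-7886247 - 9890773} = \frac{1}{-17777020} = - \frac{1}{17777020}$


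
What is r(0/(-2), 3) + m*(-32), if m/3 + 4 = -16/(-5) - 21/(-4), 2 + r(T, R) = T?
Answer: -2146/5 ≈ -429.20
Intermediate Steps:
r(T, R) = -2 + T
m = 267/20 (m = -12 + 3*(-16/(-5) - 21/(-4)) = -12 + 3*(-16*(-1/5) - 21*(-1/4)) = -12 + 3*(16/5 + 21/4) = -12 + 3*(169/20) = -12 + 507/20 = 267/20 ≈ 13.350)
r(0/(-2), 3) + m*(-32) = (-2 + 0/(-2)) + (267/20)*(-32) = (-2 + 0*(-1/2)) - 2136/5 = (-2 + 0) - 2136/5 = -2 - 2136/5 = -2146/5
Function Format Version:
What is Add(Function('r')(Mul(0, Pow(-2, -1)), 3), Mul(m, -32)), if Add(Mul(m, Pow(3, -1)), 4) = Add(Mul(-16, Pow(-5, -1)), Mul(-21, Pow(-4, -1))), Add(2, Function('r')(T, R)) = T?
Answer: Rational(-2146, 5) ≈ -429.20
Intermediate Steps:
Function('r')(T, R) = Add(-2, T)
m = Rational(267, 20) (m = Add(-12, Mul(3, Add(Mul(-16, Pow(-5, -1)), Mul(-21, Pow(-4, -1))))) = Add(-12, Mul(3, Add(Mul(-16, Rational(-1, 5)), Mul(-21, Rational(-1, 4))))) = Add(-12, Mul(3, Add(Rational(16, 5), Rational(21, 4)))) = Add(-12, Mul(3, Rational(169, 20))) = Add(-12, Rational(507, 20)) = Rational(267, 20) ≈ 13.350)
Add(Function('r')(Mul(0, Pow(-2, -1)), 3), Mul(m, -32)) = Add(Add(-2, Mul(0, Pow(-2, -1))), Mul(Rational(267, 20), -32)) = Add(Add(-2, Mul(0, Rational(-1, 2))), Rational(-2136, 5)) = Add(Add(-2, 0), Rational(-2136, 5)) = Add(-2, Rational(-2136, 5)) = Rational(-2146, 5)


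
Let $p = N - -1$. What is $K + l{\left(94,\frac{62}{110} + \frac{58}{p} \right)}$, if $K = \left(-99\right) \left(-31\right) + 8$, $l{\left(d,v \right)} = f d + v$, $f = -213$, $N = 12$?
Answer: $- \frac{12112082}{715} \approx -16940.0$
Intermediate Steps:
$p = 13$ ($p = 12 - -1 = 12 + 1 = 13$)
$l{\left(d,v \right)} = v - 213 d$ ($l{\left(d,v \right)} = - 213 d + v = v - 213 d$)
$K = 3077$ ($K = 3069 + 8 = 3077$)
$K + l{\left(94,\frac{62}{110} + \frac{58}{p} \right)} = 3077 + \left(\left(\frac{62}{110} + \frac{58}{13}\right) - 20022\right) = 3077 + \left(\left(62 \cdot \frac{1}{110} + 58 \cdot \frac{1}{13}\right) - 20022\right) = 3077 + \left(\left(\frac{31}{55} + \frac{58}{13}\right) - 20022\right) = 3077 + \left(\frac{3593}{715} - 20022\right) = 3077 - \frac{14312137}{715} = - \frac{12112082}{715}$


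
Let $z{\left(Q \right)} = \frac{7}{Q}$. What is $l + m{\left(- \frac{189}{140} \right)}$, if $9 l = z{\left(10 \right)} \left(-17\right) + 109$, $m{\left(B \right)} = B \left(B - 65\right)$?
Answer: $\frac{361301}{3600} \approx 100.36$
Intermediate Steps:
$m{\left(B \right)} = B \left(-65 + B\right)$
$l = \frac{971}{90}$ ($l = \frac{\frac{7}{10} \left(-17\right) + 109}{9} = \frac{- \frac{119}{10} + 109}{9} = \frac{1}{9} \cdot \frac{971}{10} = \frac{971}{90} \approx 10.789$)
$l + m{\left(- \frac{189}{140} \right)} = \frac{971}{90} + - \frac{189}{140} \left(-65 - \frac{189}{140}\right) = \frac{971}{90} + \left(-189\right) \frac{1}{140} \left(-65 - \frac{27}{20}\right) = \frac{971}{90} - \frac{27 \left(-65 - \frac{27}{20}\right)}{20} = \frac{971}{90} - - \frac{35829}{400} = \frac{971}{90} + \frac{35829}{400} = \frac{361301}{3600}$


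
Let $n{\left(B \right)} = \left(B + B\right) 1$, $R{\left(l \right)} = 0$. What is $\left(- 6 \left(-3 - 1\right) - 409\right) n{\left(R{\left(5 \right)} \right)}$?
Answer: $0$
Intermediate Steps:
$n{\left(B \right)} = 2 B$ ($n{\left(B \right)} = 2 B 1 = 2 B$)
$\left(- 6 \left(-3 - 1\right) - 409\right) n{\left(R{\left(5 \right)} \right)} = \left(- 6 \left(-3 - 1\right) - 409\right) 2 \cdot 0 = \left(\left(-6\right) \left(-4\right) - 409\right) 0 = \left(24 - 409\right) 0 = \left(-385\right) 0 = 0$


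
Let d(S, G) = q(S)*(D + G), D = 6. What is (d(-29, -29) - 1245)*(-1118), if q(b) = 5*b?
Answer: -2336620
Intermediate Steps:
d(S, G) = 5*S*(6 + G) (d(S, G) = (5*S)*(6 + G) = 5*S*(6 + G))
(d(-29, -29) - 1245)*(-1118) = (5*(-29)*(6 - 29) - 1245)*(-1118) = (5*(-29)*(-23) - 1245)*(-1118) = (3335 - 1245)*(-1118) = 2090*(-1118) = -2336620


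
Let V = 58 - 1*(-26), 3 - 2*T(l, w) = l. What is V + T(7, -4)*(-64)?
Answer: 212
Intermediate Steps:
T(l, w) = 3/2 - l/2
V = 84 (V = 58 + 26 = 84)
V + T(7, -4)*(-64) = 84 + (3/2 - 1/2*7)*(-64) = 84 + (3/2 - 7/2)*(-64) = 84 - 2*(-64) = 84 + 128 = 212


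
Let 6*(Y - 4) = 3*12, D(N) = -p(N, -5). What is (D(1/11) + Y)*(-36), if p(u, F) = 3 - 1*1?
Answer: -288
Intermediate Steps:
p(u, F) = 2 (p(u, F) = 3 - 1 = 2)
D(N) = -2 (D(N) = -1*2 = -2)
Y = 10 (Y = 4 + (3*12)/6 = 4 + (1/6)*36 = 4 + 6 = 10)
(D(1/11) + Y)*(-36) = (-2 + 10)*(-36) = 8*(-36) = -288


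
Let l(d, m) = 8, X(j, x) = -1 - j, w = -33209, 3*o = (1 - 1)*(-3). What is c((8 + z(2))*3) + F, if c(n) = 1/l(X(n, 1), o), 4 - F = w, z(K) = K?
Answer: 265705/8 ≈ 33213.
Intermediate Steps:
o = 0 (o = ((1 - 1)*(-3))/3 = (0*(-3))/3 = (1/3)*0 = 0)
F = 33213 (F = 4 - 1*(-33209) = 4 + 33209 = 33213)
c(n) = 1/8
c((8 + z(2))*3) + F = 1/8 + 33213 = 265705/8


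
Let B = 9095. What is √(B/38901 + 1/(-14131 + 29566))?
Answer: √21243005822990/9530745 ≈ 0.48359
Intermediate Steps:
√(B/38901 + 1/(-14131 + 29566)) = √(9095/38901 + 1/(-14131 + 29566)) = √(9095*(1/38901) + 1/15435) = √(9095/38901 + 1/15435) = √(46806742/200145645) = √21243005822990/9530745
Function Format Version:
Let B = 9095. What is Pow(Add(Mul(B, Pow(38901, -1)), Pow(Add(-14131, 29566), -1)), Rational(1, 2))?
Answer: Mul(Rational(1, 9530745), Pow(21243005822990, Rational(1, 2))) ≈ 0.48359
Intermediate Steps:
Pow(Add(Mul(B, Pow(38901, -1)), Pow(Add(-14131, 29566), -1)), Rational(1, 2)) = Pow(Add(Mul(9095, Pow(38901, -1)), Pow(Add(-14131, 29566), -1)), Rational(1, 2)) = Pow(Add(Mul(9095, Rational(1, 38901)), Pow(15435, -1)), Rational(1, 2)) = Pow(Add(Rational(9095, 38901), Rational(1, 15435)), Rational(1, 2)) = Pow(Rational(46806742, 200145645), Rational(1, 2)) = Mul(Rational(1, 9530745), Pow(21243005822990, Rational(1, 2)))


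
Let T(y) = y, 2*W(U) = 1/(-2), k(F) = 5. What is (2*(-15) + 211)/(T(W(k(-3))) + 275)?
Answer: 724/1099 ≈ 0.65878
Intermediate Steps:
W(U) = -¼ (W(U) = (½)/(-2) = (½)*(-½) = -¼)
(2*(-15) + 211)/(T(W(k(-3))) + 275) = (2*(-15) + 211)/(-¼ + 275) = (-30 + 211)/(1099/4) = 181*(4/1099) = 724/1099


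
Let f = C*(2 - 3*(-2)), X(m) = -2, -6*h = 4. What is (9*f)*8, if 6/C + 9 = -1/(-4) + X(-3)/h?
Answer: -13824/23 ≈ -601.04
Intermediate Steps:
h = -2/3 (h = -1/6*4 = -2/3 ≈ -0.66667)
C = -24/23 (C = 6/(-9 + (-1/(-4) - 2/(-2/3))) = 6/(-9 + (-1*(-1/4) - 2*(-3/2))) = 6/(-9 + (1/4 + 3)) = 6/(-9 + 13/4) = 6/(-23/4) = 6*(-4/23) = -24/23 ≈ -1.0435)
f = -192/23 (f = -24*(2 - 3*(-2))/23 = -24*(2 + 6)/23 = -24/23*8 = -192/23 ≈ -8.3478)
(9*f)*8 = (9*(-192/23))*8 = -1728/23*8 = -13824/23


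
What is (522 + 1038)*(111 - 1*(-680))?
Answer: 1233960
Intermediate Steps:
(522 + 1038)*(111 - 1*(-680)) = 1560*(111 + 680) = 1560*791 = 1233960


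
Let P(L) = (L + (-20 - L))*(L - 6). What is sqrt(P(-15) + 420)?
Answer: 2*sqrt(210) ≈ 28.983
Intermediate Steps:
P(L) = 120 - 20*L (P(L) = -20*(-6 + L) = 120 - 20*L)
sqrt(P(-15) + 420) = sqrt((120 - 20*(-15)) + 420) = sqrt((120 + 300) + 420) = sqrt(420 + 420) = sqrt(840) = 2*sqrt(210)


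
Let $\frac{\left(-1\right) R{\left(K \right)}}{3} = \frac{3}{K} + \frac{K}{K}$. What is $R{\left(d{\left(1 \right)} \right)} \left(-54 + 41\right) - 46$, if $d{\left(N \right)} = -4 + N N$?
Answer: $-46$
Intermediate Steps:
$d{\left(N \right)} = -4 + N^{2}$
$R{\left(K \right)} = -3 - \frac{9}{K}$ ($R{\left(K \right)} = - 3 \left(\frac{3}{K} + \frac{K}{K}\right) = - 3 \left(\frac{3}{K} + 1\right) = - 3 \left(1 + \frac{3}{K}\right) = -3 - \frac{9}{K}$)
$R{\left(d{\left(1 \right)} \right)} \left(-54 + 41\right) - 46 = \left(-3 - \frac{9}{-4 + 1^{2}}\right) \left(-54 + 41\right) - 46 = \left(-3 - \frac{9}{-4 + 1}\right) \left(-13\right) + \left(-73 + 27\right) = \left(-3 - \frac{9}{-3}\right) \left(-13\right) - 46 = \left(-3 - -3\right) \left(-13\right) - 46 = \left(-3 + 3\right) \left(-13\right) - 46 = 0 \left(-13\right) - 46 = 0 - 46 = -46$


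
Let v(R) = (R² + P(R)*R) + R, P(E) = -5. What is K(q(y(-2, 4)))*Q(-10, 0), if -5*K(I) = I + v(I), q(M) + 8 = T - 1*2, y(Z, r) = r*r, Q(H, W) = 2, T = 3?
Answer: -28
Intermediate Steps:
y(Z, r) = r²
v(R) = R² - 4*R (v(R) = (R² - 5*R) + R = R² - 4*R)
q(M) = -7 (q(M) = -8 + (3 - 1*2) = -8 + (3 - 2) = -8 + 1 = -7)
K(I) = -I/5 - I*(-4 + I)/5 (K(I) = -(I + I*(-4 + I))/5 = -I/5 - I*(-4 + I)/5)
K(q(y(-2, 4)))*Q(-10, 0) = ((⅕)*(-7)*(3 - 1*(-7)))*2 = ((⅕)*(-7)*(3 + 7))*2 = ((⅕)*(-7)*10)*2 = -14*2 = -28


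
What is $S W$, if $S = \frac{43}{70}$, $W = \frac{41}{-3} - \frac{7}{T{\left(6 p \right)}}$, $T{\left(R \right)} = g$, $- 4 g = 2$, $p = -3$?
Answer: $\frac{43}{210} \approx 0.20476$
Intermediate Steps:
$g = - \frac{1}{2}$ ($g = \left(- \frac{1}{4}\right) 2 = - \frac{1}{2} \approx -0.5$)
$T{\left(R \right)} = - \frac{1}{2}$
$W = \frac{1}{3}$ ($W = \frac{41}{-3} - \frac{7}{- \frac{1}{2}} = 41 \left(- \frac{1}{3}\right) - -14 = - \frac{41}{3} + 14 = \frac{1}{3} \approx 0.33333$)
$S = \frac{43}{70}$ ($S = 43 \cdot \frac{1}{70} = \frac{43}{70} \approx 0.61429$)
$S W = \frac{43}{70} \cdot \frac{1}{3} = \frac{43}{210}$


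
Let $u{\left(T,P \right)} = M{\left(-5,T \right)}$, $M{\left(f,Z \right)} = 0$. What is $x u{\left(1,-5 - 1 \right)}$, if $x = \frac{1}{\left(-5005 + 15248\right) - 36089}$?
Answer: $0$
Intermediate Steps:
$u{\left(T,P \right)} = 0$
$x = - \frac{1}{25846}$ ($x = \frac{1}{10243 - 36089} = \frac{1}{-25846} = - \frac{1}{25846} \approx -3.8691 \cdot 10^{-5}$)
$x u{\left(1,-5 - 1 \right)} = \left(- \frac{1}{25846}\right) 0 = 0$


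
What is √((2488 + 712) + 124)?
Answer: 2*√831 ≈ 57.654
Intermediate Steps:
√((2488 + 712) + 124) = √(3200 + 124) = √3324 = 2*√831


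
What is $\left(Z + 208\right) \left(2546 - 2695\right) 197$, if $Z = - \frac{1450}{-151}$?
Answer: $- \frac{964480874}{151} \approx -6.3873 \cdot 10^{6}$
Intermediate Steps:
$Z = \frac{1450}{151}$ ($Z = \left(-1450\right) \left(- \frac{1}{151}\right) = \frac{1450}{151} \approx 9.6026$)
$\left(Z + 208\right) \left(2546 - 2695\right) 197 = \left(\frac{1450}{151} + 208\right) \left(2546 - 2695\right) 197 = \frac{32858}{151} \left(-149\right) 197 = \left(- \frac{4895842}{151}\right) 197 = - \frac{964480874}{151}$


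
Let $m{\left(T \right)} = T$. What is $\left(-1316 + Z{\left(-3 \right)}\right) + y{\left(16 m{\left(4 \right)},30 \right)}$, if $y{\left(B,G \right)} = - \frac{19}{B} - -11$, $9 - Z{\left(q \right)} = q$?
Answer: $- \frac{82771}{64} \approx -1293.3$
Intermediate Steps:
$Z{\left(q \right)} = 9 - q$
$y{\left(B,G \right)} = 11 - \frac{19}{B}$ ($y{\left(B,G \right)} = - \frac{19}{B} + 11 = 11 - \frac{19}{B}$)
$\left(-1316 + Z{\left(-3 \right)}\right) + y{\left(16 m{\left(4 \right)},30 \right)} = \left(-1316 + \left(9 - -3\right)\right) + \left(11 - \frac{19}{16 \cdot 4}\right) = \left(-1316 + \left(9 + 3\right)\right) + \left(11 - \frac{19}{64}\right) = \left(-1316 + 12\right) + \left(11 - \frac{19}{64}\right) = -1304 + \left(11 - \frac{19}{64}\right) = -1304 + \frac{685}{64} = - \frac{82771}{64}$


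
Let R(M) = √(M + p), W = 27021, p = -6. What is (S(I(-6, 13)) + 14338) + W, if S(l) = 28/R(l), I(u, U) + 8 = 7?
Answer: 41359 - 4*I*√7 ≈ 41359.0 - 10.583*I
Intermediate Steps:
R(M) = √(-6 + M) (R(M) = √(M - 6) = √(-6 + M))
I(u, U) = -1 (I(u, U) = -8 + 7 = -1)
S(l) = 28/√(-6 + l) (S(l) = 28/(√(-6 + l)) = 28/√(-6 + l))
(S(I(-6, 13)) + 14338) + W = (28/√(-6 - 1) + 14338) + 27021 = (28/√(-7) + 14338) + 27021 = (28*(-I*√7/7) + 14338) + 27021 = (-4*I*√7 + 14338) + 27021 = (14338 - 4*I*√7) + 27021 = 41359 - 4*I*√7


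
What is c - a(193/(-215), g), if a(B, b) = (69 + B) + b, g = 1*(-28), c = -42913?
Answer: -9234917/215 ≈ -42953.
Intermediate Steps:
g = -28
a(B, b) = 69 + B + b
c - a(193/(-215), g) = -42913 - (69 + 193/(-215) - 28) = -42913 - (69 + 193*(-1/215) - 28) = -42913 - (69 - 193/215 - 28) = -42913 - 1*8622/215 = -42913 - 8622/215 = -9234917/215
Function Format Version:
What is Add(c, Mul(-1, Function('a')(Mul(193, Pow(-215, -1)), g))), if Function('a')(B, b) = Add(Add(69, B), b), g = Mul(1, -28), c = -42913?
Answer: Rational(-9234917, 215) ≈ -42953.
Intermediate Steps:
g = -28
Function('a')(B, b) = Add(69, B, b)
Add(c, Mul(-1, Function('a')(Mul(193, Pow(-215, -1)), g))) = Add(-42913, Mul(-1, Add(69, Mul(193, Pow(-215, -1)), -28))) = Add(-42913, Mul(-1, Add(69, Mul(193, Rational(-1, 215)), -28))) = Add(-42913, Mul(-1, Add(69, Rational(-193, 215), -28))) = Add(-42913, Mul(-1, Rational(8622, 215))) = Add(-42913, Rational(-8622, 215)) = Rational(-9234917, 215)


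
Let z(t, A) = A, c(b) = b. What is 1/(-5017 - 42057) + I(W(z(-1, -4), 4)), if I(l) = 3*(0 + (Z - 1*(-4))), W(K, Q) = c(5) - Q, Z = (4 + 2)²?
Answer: 5648879/47074 ≈ 120.00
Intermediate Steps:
Z = 36 (Z = 6² = 36)
W(K, Q) = 5 - Q
I(l) = 120 (I(l) = 3*(0 + (36 - 1*(-4))) = 3*(0 + (36 + 4)) = 3*(0 + 40) = 3*40 = 120)
1/(-5017 - 42057) + I(W(z(-1, -4), 4)) = 1/(-5017 - 42057) + 120 = 1/(-47074) + 120 = -1/47074 + 120 = 5648879/47074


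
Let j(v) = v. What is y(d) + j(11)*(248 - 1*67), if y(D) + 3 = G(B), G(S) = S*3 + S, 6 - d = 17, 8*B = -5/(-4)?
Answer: 15909/8 ≈ 1988.6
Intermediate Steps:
B = 5/32 (B = (-5/(-4))/8 = (-5*(-¼))/8 = (⅛)*(5/4) = 5/32 ≈ 0.15625)
d = -11 (d = 6 - 1*17 = 6 - 17 = -11)
G(S) = 4*S (G(S) = 3*S + S = 4*S)
y(D) = -19/8 (y(D) = -3 + 4*(5/32) = -3 + 5/8 = -19/8)
y(d) + j(11)*(248 - 1*67) = -19/8 + 11*(248 - 1*67) = -19/8 + 11*(248 - 67) = -19/8 + 11*181 = -19/8 + 1991 = 15909/8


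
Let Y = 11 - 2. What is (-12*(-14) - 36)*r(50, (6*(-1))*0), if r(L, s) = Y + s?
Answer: 1188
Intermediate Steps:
Y = 9
r(L, s) = 9 + s
(-12*(-14) - 36)*r(50, (6*(-1))*0) = (-12*(-14) - 36)*(9 + (6*(-1))*0) = (168 - 36)*(9 - 6*0) = 132*(9 + 0) = 132*9 = 1188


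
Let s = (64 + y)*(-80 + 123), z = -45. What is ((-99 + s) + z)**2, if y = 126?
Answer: 64416676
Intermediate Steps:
s = 8170 (s = (64 + 126)*(-80 + 123) = 190*43 = 8170)
((-99 + s) + z)**2 = ((-99 + 8170) - 45)**2 = (8071 - 45)**2 = 8026**2 = 64416676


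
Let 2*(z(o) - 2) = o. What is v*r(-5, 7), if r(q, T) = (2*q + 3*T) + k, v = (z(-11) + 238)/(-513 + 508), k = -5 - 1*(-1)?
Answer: -3283/10 ≈ -328.30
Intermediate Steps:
z(o) = 2 + o/2
k = -4 (k = -5 + 1 = -4)
v = -469/10 (v = ((2 + (1/2)*(-11)) + 238)/(-513 + 508) = ((2 - 11/2) + 238)/(-5) = (-7/2 + 238)*(-1/5) = (469/2)*(-1/5) = -469/10 ≈ -46.900)
r(q, T) = -4 + 2*q + 3*T (r(q, T) = (2*q + 3*T) - 4 = -4 + 2*q + 3*T)
v*r(-5, 7) = -469*(-4 + 2*(-5) + 3*7)/10 = -469*(-4 - 10 + 21)/10 = -469/10*7 = -3283/10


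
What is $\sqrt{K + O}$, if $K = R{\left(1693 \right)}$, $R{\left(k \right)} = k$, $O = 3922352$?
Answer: $9 \sqrt{48445} \approx 1980.9$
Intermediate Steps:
$K = 1693$
$\sqrt{K + O} = \sqrt{1693 + 3922352} = \sqrt{3924045} = 9 \sqrt{48445}$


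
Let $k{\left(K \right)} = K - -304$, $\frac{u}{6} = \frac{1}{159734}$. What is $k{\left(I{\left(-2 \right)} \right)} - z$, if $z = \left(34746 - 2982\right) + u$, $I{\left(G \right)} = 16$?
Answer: $- \frac{2511337951}{79867} \approx -31444.0$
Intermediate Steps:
$u = \frac{3}{79867}$ ($u = \frac{6}{159734} = 6 \cdot \frac{1}{159734} = \frac{3}{79867} \approx 3.7562 \cdot 10^{-5}$)
$k{\left(K \right)} = 304 + K$ ($k{\left(K \right)} = K + 304 = 304 + K$)
$z = \frac{2536895391}{79867}$ ($z = \left(34746 - 2982\right) + \frac{3}{79867} = 31764 + \frac{3}{79867} = \frac{2536895391}{79867} \approx 31764.0$)
$k{\left(I{\left(-2 \right)} \right)} - z = \left(304 + 16\right) - \frac{2536895391}{79867} = 320 - \frac{2536895391}{79867} = - \frac{2511337951}{79867}$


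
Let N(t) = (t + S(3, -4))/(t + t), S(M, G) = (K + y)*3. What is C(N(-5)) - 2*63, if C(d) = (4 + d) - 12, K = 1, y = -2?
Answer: -666/5 ≈ -133.20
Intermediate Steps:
S(M, G) = -3 (S(M, G) = (1 - 2)*3 = -1*3 = -3)
N(t) = (-3 + t)/(2*t) (N(t) = (t - 3)/(t + t) = (-3 + t)/((2*t)) = (-3 + t)*(1/(2*t)) = (-3 + t)/(2*t))
C(d) = -8 + d
C(N(-5)) - 2*63 = (-8 + (½)*(-3 - 5)/(-5)) - 2*63 = (-8 + (½)*(-⅕)*(-8)) - 1*126 = (-8 + ⅘) - 126 = -36/5 - 126 = -666/5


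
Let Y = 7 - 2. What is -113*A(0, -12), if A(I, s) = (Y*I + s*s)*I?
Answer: 0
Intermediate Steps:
Y = 5
A(I, s) = I*(s² + 5*I) (A(I, s) = (5*I + s*s)*I = (5*I + s²)*I = (s² + 5*I)*I = I*(s² + 5*I))
-113*A(0, -12) = -0*((-12)² + 5*0) = -0*(144 + 0) = -0*144 = -113*0 = 0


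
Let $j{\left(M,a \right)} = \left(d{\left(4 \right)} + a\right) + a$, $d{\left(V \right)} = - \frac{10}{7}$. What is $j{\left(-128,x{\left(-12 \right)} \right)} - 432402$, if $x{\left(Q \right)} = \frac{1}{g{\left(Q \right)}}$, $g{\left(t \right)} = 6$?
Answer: $- \frac{9080465}{21} \approx -4.324 \cdot 10^{5}$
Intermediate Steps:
$x{\left(Q \right)} = \frac{1}{6}$
$d{\left(V \right)} = - \frac{10}{7}$ ($d{\left(V \right)} = \left(-10\right) \frac{1}{7} = - \frac{10}{7}$)
$j{\left(M,a \right)} = - \frac{10}{7} + 2 a$ ($j{\left(M,a \right)} = \left(- \frac{10}{7} + a\right) + a = - \frac{10}{7} + 2 a$)
$j{\left(-128,x{\left(-12 \right)} \right)} - 432402 = \left(- \frac{10}{7} + 2 \cdot \frac{1}{6}\right) - 432402 = \left(- \frac{10}{7} + \frac{1}{3}\right) - 432402 = - \frac{23}{21} - 432402 = - \frac{9080465}{21}$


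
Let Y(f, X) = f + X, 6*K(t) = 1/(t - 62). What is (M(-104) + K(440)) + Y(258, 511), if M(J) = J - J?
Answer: 1744093/2268 ≈ 769.00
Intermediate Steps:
M(J) = 0
K(t) = 1/(6*(-62 + t)) (K(t) = 1/(6*(t - 62)) = 1/(6*(-62 + t)))
Y(f, X) = X + f
(M(-104) + K(440)) + Y(258, 511) = (0 + 1/(6*(-62 + 440))) + (511 + 258) = (0 + (⅙)/378) + 769 = (0 + (⅙)*(1/378)) + 769 = (0 + 1/2268) + 769 = 1/2268 + 769 = 1744093/2268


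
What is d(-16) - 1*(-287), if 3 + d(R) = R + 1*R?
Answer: 252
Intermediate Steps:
d(R) = -3 + 2*R (d(R) = -3 + (R + 1*R) = -3 + (R + R) = -3 + 2*R)
d(-16) - 1*(-287) = (-3 + 2*(-16)) - 1*(-287) = (-3 - 32) + 287 = -35 + 287 = 252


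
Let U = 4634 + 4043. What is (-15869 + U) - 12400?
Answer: -19592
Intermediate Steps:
U = 8677
(-15869 + U) - 12400 = (-15869 + 8677) - 12400 = -7192 - 12400 = -19592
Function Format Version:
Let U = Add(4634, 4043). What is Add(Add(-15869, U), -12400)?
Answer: -19592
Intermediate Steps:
U = 8677
Add(Add(-15869, U), -12400) = Add(Add(-15869, 8677), -12400) = Add(-7192, -12400) = -19592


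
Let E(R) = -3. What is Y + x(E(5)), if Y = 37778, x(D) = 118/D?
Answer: 113216/3 ≈ 37739.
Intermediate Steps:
Y + x(E(5)) = 37778 + 118/(-3) = 37778 + 118*(-1/3) = 37778 - 118/3 = 113216/3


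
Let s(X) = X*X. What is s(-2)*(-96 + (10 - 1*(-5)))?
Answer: -324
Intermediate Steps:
s(X) = X²
s(-2)*(-96 + (10 - 1*(-5))) = (-2)²*(-96 + (10 - 1*(-5))) = 4*(-96 + (10 + 5)) = 4*(-96 + 15) = 4*(-81) = -324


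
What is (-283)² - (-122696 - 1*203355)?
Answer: 406140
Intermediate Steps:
(-283)² - (-122696 - 1*203355) = 80089 - (-122696 - 203355) = 80089 - 1*(-326051) = 80089 + 326051 = 406140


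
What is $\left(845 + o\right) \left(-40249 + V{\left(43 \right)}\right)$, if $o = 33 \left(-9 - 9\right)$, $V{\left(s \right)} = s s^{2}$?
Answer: $9853758$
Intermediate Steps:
$V{\left(s \right)} = s^{3}$
$o = -594$ ($o = 33 \left(-9 - 9\right) = 33 \left(-18\right) = -594$)
$\left(845 + o\right) \left(-40249 + V{\left(43 \right)}\right) = \left(845 - 594\right) \left(-40249 + 43^{3}\right) = 251 \left(-40249 + 79507\right) = 251 \cdot 39258 = 9853758$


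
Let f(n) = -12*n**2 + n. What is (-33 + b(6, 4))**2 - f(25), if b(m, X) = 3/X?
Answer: 136241/16 ≈ 8515.1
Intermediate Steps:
f(n) = n - 12*n**2
(-33 + b(6, 4))**2 - f(25) = (-33 + 3/4)**2 - 25*(1 - 12*25) = (-33 + 3*(1/4))**2 - 25*(1 - 300) = (-33 + 3/4)**2 - 25*(-299) = (-129/4)**2 - 1*(-7475) = 16641/16 + 7475 = 136241/16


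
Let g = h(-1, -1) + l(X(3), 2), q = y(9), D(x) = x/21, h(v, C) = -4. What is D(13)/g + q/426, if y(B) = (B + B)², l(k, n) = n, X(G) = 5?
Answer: 1345/2982 ≈ 0.45104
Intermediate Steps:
D(x) = x/21 (D(x) = x*(1/21) = x/21)
y(B) = 4*B² (y(B) = (2*B)² = 4*B²)
q = 324 (q = 4*9² = 4*81 = 324)
g = -2 (g = -4 + 2 = -2)
D(13)/g + q/426 = ((1/21)*13)/(-2) + 324/426 = (13/21)*(-½) + 324*(1/426) = -13/42 + 54/71 = 1345/2982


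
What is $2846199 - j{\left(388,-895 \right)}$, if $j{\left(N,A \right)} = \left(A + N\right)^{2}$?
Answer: $2589150$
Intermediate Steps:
$2846199 - j{\left(388,-895 \right)} = 2846199 - \left(-895 + 388\right)^{2} = 2846199 - \left(-507\right)^{2} = 2846199 - 257049 = 2589150$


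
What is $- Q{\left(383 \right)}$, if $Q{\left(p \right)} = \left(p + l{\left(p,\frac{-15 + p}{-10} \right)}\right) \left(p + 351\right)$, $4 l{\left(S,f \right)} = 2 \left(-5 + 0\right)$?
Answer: $-279287$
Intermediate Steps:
$l{\left(S,f \right)} = - \frac{5}{2}$ ($l{\left(S,f \right)} = \frac{2 \left(-5 + 0\right)}{4} = \frac{2 \left(-5\right)}{4} = \frac{1}{4} \left(-10\right) = - \frac{5}{2}$)
$Q{\left(p \right)} = \left(351 + p\right) \left(- \frac{5}{2} + p\right)$ ($Q{\left(p \right)} = \left(p - \frac{5}{2}\right) \left(p + 351\right) = \left(- \frac{5}{2} + p\right) \left(351 + p\right) = \left(351 + p\right) \left(- \frac{5}{2} + p\right)$)
$- Q{\left(383 \right)} = - (- \frac{1755}{2} + 383^{2} + \frac{697}{2} \cdot 383) = - (- \frac{1755}{2} + 146689 + \frac{266951}{2}) = \left(-1\right) 279287 = -279287$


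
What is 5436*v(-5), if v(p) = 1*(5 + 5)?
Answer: 54360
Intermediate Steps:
v(p) = 10 (v(p) = 1*10 = 10)
5436*v(-5) = 5436*10 = 54360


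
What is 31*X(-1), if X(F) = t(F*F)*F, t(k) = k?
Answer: -31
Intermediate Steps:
X(F) = F³ (X(F) = (F*F)*F = F²*F = F³)
31*X(-1) = 31*(-1)³ = 31*(-1) = -31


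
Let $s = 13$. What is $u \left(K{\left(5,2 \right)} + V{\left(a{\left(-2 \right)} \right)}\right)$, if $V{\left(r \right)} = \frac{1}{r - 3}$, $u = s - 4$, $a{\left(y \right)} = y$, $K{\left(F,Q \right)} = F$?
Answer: $\frac{216}{5} \approx 43.2$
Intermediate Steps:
$u = 9$ ($u = 13 - 4 = 9$)
$V{\left(r \right)} = \frac{1}{-3 + r}$
$u \left(K{\left(5,2 \right)} + V{\left(a{\left(-2 \right)} \right)}\right) = 9 \left(5 + \frac{1}{-3 - 2}\right) = 9 \left(5 + \frac{1}{-5}\right) = 9 \left(5 - \frac{1}{5}\right) = 9 \cdot \frac{24}{5} = \frac{216}{5}$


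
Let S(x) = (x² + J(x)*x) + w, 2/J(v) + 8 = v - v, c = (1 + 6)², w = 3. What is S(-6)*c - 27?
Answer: 3915/2 ≈ 1957.5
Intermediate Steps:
c = 49 (c = 7² = 49)
J(v) = -¼ (J(v) = 2/(-8 + (v - v)) = 2/(-8 + 0) = 2/(-8) = 2*(-⅛) = -¼)
S(x) = 3 + x² - x/4 (S(x) = (x² - x/4) + 3 = 3 + x² - x/4)
S(-6)*c - 27 = (3 + (-6)² - ¼*(-6))*49 - 27 = (3 + 36 + 3/2)*49 - 27 = (81/2)*49 - 27 = 3969/2 - 27 = 3915/2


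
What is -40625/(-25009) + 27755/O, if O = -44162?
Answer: 1099956455/1104447458 ≈ 0.99593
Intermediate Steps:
-40625/(-25009) + 27755/O = -40625/(-25009) + 27755/(-44162) = -40625*(-1/25009) + 27755*(-1/44162) = 40625/25009 - 27755/44162 = 1099956455/1104447458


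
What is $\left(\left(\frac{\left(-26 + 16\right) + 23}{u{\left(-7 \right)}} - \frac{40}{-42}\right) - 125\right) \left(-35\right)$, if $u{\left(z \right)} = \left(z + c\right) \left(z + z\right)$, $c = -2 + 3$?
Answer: $\frac{17345}{4} \approx 4336.3$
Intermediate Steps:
$c = 1$
$u{\left(z \right)} = 2 z \left(1 + z\right)$ ($u{\left(z \right)} = \left(z + 1\right) \left(z + z\right) = \left(1 + z\right) 2 z = 2 z \left(1 + z\right)$)
$\left(\left(\frac{\left(-26 + 16\right) + 23}{u{\left(-7 \right)}} - \frac{40}{-42}\right) - 125\right) \left(-35\right) = \left(\left(\frac{\left(-26 + 16\right) + 23}{2 \left(-7\right) \left(1 - 7\right)} - \frac{40}{-42}\right) - 125\right) \left(-35\right) = \left(\left(\frac{-10 + 23}{2 \left(-7\right) \left(-6\right)} - - \frac{20}{21}\right) - 125\right) \left(-35\right) = \left(\left(\frac{13}{84} + \frac{20}{21}\right) - 125\right) \left(-35\right) = \left(\frac{31}{28} - 125\right) \left(-35\right) = \left(- \frac{3469}{28}\right) \left(-35\right) = \frac{17345}{4}$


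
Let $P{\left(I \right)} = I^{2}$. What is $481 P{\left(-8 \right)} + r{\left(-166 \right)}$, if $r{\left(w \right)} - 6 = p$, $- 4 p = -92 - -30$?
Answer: $\frac{61611}{2} \approx 30806.0$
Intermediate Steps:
$p = \frac{31}{2}$ ($p = - \frac{-92 - -30}{4} = - \frac{-92 + 30}{4} = \left(- \frac{1}{4}\right) \left(-62\right) = \frac{31}{2} \approx 15.5$)
$r{\left(w \right)} = \frac{43}{2}$ ($r{\left(w \right)} = 6 + \frac{31}{2} = \frac{43}{2}$)
$481 P{\left(-8 \right)} + r{\left(-166 \right)} = 481 \left(-8\right)^{2} + \frac{43}{2} = 481 \cdot 64 + \frac{43}{2} = 30784 + \frac{43}{2} = \frac{61611}{2}$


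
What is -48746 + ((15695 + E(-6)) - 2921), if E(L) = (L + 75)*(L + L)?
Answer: -36800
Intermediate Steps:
E(L) = 2*L*(75 + L) (E(L) = (75 + L)*(2*L) = 2*L*(75 + L))
-48746 + ((15695 + E(-6)) - 2921) = -48746 + ((15695 + 2*(-6)*(75 - 6)) - 2921) = -48746 + ((15695 + 2*(-6)*69) - 2921) = -48746 + ((15695 - 828) - 2921) = -48746 + (14867 - 2921) = -48746 + 11946 = -36800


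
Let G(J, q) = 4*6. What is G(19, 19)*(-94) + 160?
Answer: -2096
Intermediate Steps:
G(J, q) = 24
G(19, 19)*(-94) + 160 = 24*(-94) + 160 = -2256 + 160 = -2096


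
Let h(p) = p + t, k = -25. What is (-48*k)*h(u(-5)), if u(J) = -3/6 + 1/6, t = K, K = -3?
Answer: -4000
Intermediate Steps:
t = -3
u(J) = -⅓ (u(J) = -3*⅙ + 1*(⅙) = -½ + ⅙ = -⅓)
h(p) = -3 + p (h(p) = p - 3 = -3 + p)
(-48*k)*h(u(-5)) = (-48*(-25))*(-3 - ⅓) = 1200*(-10/3) = -4000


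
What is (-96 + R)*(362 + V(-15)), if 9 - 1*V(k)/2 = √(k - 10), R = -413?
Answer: -193420 + 5090*I ≈ -1.9342e+5 + 5090.0*I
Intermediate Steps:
V(k) = 18 - 2*√(-10 + k) (V(k) = 18 - 2*√(k - 10) = 18 - 2*√(-10 + k))
(-96 + R)*(362 + V(-15)) = (-96 - 413)*(362 + (18 - 2*√(-10 - 15))) = -509*(362 + (18 - 10*I)) = -509*(380 - 10*I) = -193420 + 5090*I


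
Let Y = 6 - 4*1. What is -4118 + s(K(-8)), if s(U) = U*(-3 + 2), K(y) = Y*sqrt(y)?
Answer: -4118 - 4*I*sqrt(2) ≈ -4118.0 - 5.6569*I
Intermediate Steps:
Y = 2 (Y = 6 - 4 = 2)
K(y) = 2*sqrt(y)
s(U) = -U (s(U) = U*(-1) = -U)
-4118 + s(K(-8)) = -4118 - 2*sqrt(-8) = -4118 - 2*2*I*sqrt(2) = -4118 - 4*I*sqrt(2)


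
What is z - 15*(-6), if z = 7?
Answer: 97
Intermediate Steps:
z - 15*(-6) = 7 - 15*(-6) = 7 + 90 = 97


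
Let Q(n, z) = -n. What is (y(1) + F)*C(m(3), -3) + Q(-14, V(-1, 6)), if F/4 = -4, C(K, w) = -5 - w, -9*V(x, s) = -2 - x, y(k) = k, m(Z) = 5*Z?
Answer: 44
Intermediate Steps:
V(x, s) = 2/9 + x/9 (V(x, s) = -(-2 - x)/9 = 2/9 + x/9)
F = -16 (F = 4*(-4) = -16)
(y(1) + F)*C(m(3), -3) + Q(-14, V(-1, 6)) = (1 - 16)*(-5 - 1*(-3)) - 1*(-14) = -15*(-5 + 3) + 14 = -15*(-2) + 14 = 30 + 14 = 44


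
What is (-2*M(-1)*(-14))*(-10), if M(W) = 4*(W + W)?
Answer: 2240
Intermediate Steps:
M(W) = 8*W (M(W) = 4*(2*W) = 8*W)
(-2*M(-1)*(-14))*(-10) = (-16*(-1)*(-14))*(-10) = (-2*(-8)*(-14))*(-10) = (16*(-14))*(-10) = -224*(-10) = 2240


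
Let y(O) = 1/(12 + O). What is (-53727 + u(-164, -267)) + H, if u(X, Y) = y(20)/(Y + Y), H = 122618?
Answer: 1177209407/17088 ≈ 68891.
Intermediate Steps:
u(X, Y) = 1/(64*Y) (u(X, Y) = 1/((12 + 20)*(Y + Y)) = 1/(32*((2*Y))) = (1/(2*Y))/32 = 1/(64*Y))
(-53727 + u(-164, -267)) + H = (-53727 + (1/64)/(-267)) + 122618 = (-53727 + (1/64)*(-1/267)) + 122618 = (-53727 - 1/17088) + 122618 = -918086977/17088 + 122618 = 1177209407/17088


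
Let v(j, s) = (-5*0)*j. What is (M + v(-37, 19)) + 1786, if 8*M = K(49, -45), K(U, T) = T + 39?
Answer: 7141/4 ≈ 1785.3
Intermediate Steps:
K(U, T) = 39 + T
M = -¾ (M = (39 - 45)/8 = (⅛)*(-6) = -¾ ≈ -0.75000)
v(j, s) = 0 (v(j, s) = 0*j = 0)
(M + v(-37, 19)) + 1786 = (-¾ + 0) + 1786 = -¾ + 1786 = 7141/4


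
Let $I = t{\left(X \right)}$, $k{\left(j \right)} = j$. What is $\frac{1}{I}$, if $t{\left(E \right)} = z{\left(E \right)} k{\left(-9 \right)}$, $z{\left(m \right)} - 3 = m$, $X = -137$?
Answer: $\frac{1}{1206} \approx 0.00082919$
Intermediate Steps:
$z{\left(m \right)} = 3 + m$
$t{\left(E \right)} = -27 - 9 E$ ($t{\left(E \right)} = \left(3 + E\right) \left(-9\right) = -27 - 9 E$)
$I = 1206$ ($I = -27 - -1233 = -27 + 1233 = 1206$)
$\frac{1}{I} = \frac{1}{1206}$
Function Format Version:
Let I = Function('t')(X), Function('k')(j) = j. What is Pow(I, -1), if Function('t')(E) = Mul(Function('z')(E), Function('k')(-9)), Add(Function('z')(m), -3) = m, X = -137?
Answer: Rational(1, 1206) ≈ 0.00082919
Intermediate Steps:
Function('z')(m) = Add(3, m)
Function('t')(E) = Add(-27, Mul(-9, E)) (Function('t')(E) = Mul(Add(3, E), -9) = Add(-27, Mul(-9, E)))
I = 1206 (I = Add(-27, Mul(-9, -137)) = Add(-27, 1233) = 1206)
Pow(I, -1) = Pow(1206, -1) = Rational(1, 1206)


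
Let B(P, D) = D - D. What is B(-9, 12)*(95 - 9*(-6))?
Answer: 0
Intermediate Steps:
B(P, D) = 0
B(-9, 12)*(95 - 9*(-6)) = 0*(95 - 9*(-6)) = 0*(95 + 54) = 0*149 = 0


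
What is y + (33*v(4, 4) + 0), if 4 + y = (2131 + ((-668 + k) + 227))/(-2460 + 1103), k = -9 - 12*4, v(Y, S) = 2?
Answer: 3587/59 ≈ 60.797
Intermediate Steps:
k = -57 (k = -9 - 48 = -57)
y = -307/59 (y = -4 + (2131 + ((-668 - 57) + 227))/(-2460 + 1103) = -4 + (2131 + (-725 + 227))/(-1357) = -4 + (2131 - 498)*(-1/1357) = -4 + 1633*(-1/1357) = -4 - 71/59 = -307/59 ≈ -5.2034)
y + (33*v(4, 4) + 0) = -307/59 + (33*2 + 0) = -307/59 + (66 + 0) = -307/59 + 66 = 3587/59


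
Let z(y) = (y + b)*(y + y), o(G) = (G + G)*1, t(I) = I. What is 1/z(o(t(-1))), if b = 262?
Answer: -1/1040 ≈ -0.00096154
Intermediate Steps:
o(G) = 2*G (o(G) = (2*G)*1 = 2*G)
z(y) = 2*y*(262 + y) (z(y) = (y + 262)*(y + y) = (262 + y)*(2*y) = 2*y*(262 + y))
1/z(o(t(-1))) = 1/(2*(2*(-1))*(262 + 2*(-1))) = 1/(2*(-2)*(262 - 2)) = 1/(2*(-2)*260) = 1/(-1040) = -1/1040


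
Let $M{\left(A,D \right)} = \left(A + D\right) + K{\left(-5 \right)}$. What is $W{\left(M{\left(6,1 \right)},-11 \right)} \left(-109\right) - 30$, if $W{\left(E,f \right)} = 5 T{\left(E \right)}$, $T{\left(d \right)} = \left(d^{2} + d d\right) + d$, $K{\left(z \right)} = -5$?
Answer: $-5480$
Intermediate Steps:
$T{\left(d \right)} = d + 2 d^{2}$ ($T{\left(d \right)} = \left(d^{2} + d^{2}\right) + d = 2 d^{2} + d = d + 2 d^{2}$)
$M{\left(A,D \right)} = -5 + A + D$ ($M{\left(A,D \right)} = \left(A + D\right) - 5 = -5 + A + D$)
$W{\left(E,f \right)} = 5 E \left(1 + 2 E\right)$
$W{\left(M{\left(6,1 \right)},-11 \right)} \left(-109\right) - 30 = 5 \left(-5 + 6 + 1\right) \left(1 + 2 \left(-5 + 6 + 1\right)\right) \left(-109\right) - 30 = 5 \cdot 2 \left(1 + 2 \cdot 2\right) \left(-109\right) - 30 = 5 \cdot 2 \left(1 + 4\right) \left(-109\right) - 30 = 5 \cdot 2 \cdot 5 \left(-109\right) - 30 = 50 \left(-109\right) - 30 = -5450 - 30 = -5480$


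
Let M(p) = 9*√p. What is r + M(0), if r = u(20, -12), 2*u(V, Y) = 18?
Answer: 9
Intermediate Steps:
u(V, Y) = 9 (u(V, Y) = (½)*18 = 9)
r = 9
r + M(0) = 9 + 9*√0 = 9 + 9*0 = 9 + 0 = 9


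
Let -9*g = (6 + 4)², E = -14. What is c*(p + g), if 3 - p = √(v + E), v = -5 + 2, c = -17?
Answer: 1241/9 + 17*I*√17 ≈ 137.89 + 70.093*I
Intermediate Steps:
v = -3
p = 3 - I*√17 (p = 3 - √(-3 - 14) = 3 - √(-17) = 3 - I*√17 ≈ 3.0 - 4.1231*I)
g = -100/9 (g = -(6 + 4)²/9 = -⅑*10² = -⅑*100 = -100/9 ≈ -11.111)
c*(p + g) = -17*((3 - I*√17) - 100/9) = -17*(-73/9 - I*√17) = 1241/9 + 17*I*√17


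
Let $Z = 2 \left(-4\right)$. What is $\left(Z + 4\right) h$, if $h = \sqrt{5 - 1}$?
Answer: $-8$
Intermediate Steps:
$Z = -8$
$h = 2$ ($h = \sqrt{4} = 2$)
$\left(Z + 4\right) h = \left(-8 + 4\right) 2 = \left(-4\right) 2 = -8$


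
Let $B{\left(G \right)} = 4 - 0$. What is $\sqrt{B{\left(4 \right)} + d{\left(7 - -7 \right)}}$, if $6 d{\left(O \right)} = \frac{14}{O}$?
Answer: $\frac{5 \sqrt{6}}{6} \approx 2.0412$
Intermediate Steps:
$B{\left(G \right)} = 4$ ($B{\left(G \right)} = 4 + 0 = 4$)
$d{\left(O \right)} = \frac{7}{3 O}$ ($d{\left(O \right)} = \frac{14 \frac{1}{O}}{6} = \frac{7}{3 O}$)
$\sqrt{B{\left(4 \right)} + d{\left(7 - -7 \right)}} = \sqrt{4 + \frac{7}{3 \left(7 - -7\right)}} = \sqrt{4 + \frac{7}{3 \left(7 + 7\right)}} = \sqrt{4 + \frac{7}{3 \cdot 14}} = \sqrt{4 + \frac{7}{3} \cdot \frac{1}{14}} = \sqrt{4 + \frac{1}{6}} = \sqrt{\frac{25}{6}} = \frac{5 \sqrt{6}}{6}$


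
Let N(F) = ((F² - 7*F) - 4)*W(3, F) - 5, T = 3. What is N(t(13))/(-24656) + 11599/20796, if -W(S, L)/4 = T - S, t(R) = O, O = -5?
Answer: 71522231/128186544 ≈ 0.55795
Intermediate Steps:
t(R) = -5
W(S, L) = -12 + 4*S (W(S, L) = -4*(3 - S) = -12 + 4*S)
N(F) = -5 (N(F) = ((F² - 7*F) - 4)*(-12 + 4*3) - 5 = (-4 + F² - 7*F)*(-12 + 12) - 5 = (-4 + F² - 7*F)*0 - 5 = 0 - 5 = -5)
N(t(13))/(-24656) + 11599/20796 = -5/(-24656) + 11599/20796 = -5*(-1/24656) + 11599*(1/20796) = 5/24656 + 11599/20796 = 71522231/128186544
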